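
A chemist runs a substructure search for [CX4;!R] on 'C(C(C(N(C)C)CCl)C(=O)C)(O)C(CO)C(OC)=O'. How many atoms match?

10

The query [CX4;!R] means: aliphatic carbon with four total connections, not in a ring.
Check the 19 heavy atoms by environment: 10× C (X4, acyclic) → match; 1× Cl (X1, acyclic) → no; 3× O (X2, acyclic) → no; 2× C (X3, acyclic) → no; 2× O (X1, acyclic) → no; 1× N (X3, acyclic) → no.
That gives 10 matching atoms.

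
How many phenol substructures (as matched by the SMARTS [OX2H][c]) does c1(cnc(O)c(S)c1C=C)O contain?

2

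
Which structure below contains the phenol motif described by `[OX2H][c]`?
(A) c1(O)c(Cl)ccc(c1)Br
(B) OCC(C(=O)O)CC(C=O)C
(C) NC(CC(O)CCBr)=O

A

[OX2H][c] describes a hydroxyl oxygen attached to an aromatic carbon (a phenol).
(A) contains a hydroxyl group (-OH), which satisfies every atom and bond constraint.
(B) has a hydroxyl group (-OH) but the -OH is on an aliphatic carbon, not an aromatic c.
(C) has a hydroxyl group (-OH) but the -OH is on an aliphatic carbon, not an aromatic c.
So the answer is (A).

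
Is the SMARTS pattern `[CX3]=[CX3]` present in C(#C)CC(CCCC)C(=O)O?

The pattern [CX3]=[CX3] describes a non-aromatic C=C double bond between two sp2 carbons — an alkene.
The closest candidate here is an ethynyl group (-C#CH), but the C-C bond is a triple bond, not a double bond. No other fragment satisfies the full query, so there is no match.

No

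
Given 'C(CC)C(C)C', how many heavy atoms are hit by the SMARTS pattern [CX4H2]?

The query [CX4H2] means: sp3 carbon (X4) with exactly two hydrogens.
Check the 6 heavy atoms by environment: 2× C (H2, X4) → match; 1× C (H1, X4) → no; 3× C (H3, X4) → no.
That gives 2 matching atoms.

2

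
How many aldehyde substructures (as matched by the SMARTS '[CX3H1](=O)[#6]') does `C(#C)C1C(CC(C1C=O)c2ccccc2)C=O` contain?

2

[CX3H1](=O)[#6] is the SMARTS for an aldehyde: an sp2 carbon with one H, double-bonded to O and single-bonded to carbon.
The molecule carries 2 separate instances of an aldehyde (-CHO) meeting every constraint; each maps to a distinct set of atoms, giving 2 matches.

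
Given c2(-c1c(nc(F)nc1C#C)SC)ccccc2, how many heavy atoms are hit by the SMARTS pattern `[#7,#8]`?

The query [#7,#8] means: nitrogen or oxygen (comma = OR).
Check the 17 heavy atoms by environment: 2× n (aromatic) → match; 10× c (aromatic) → no; 3× C → no; 1× F → no; 1× S → no.
That gives 2 matching atoms.

2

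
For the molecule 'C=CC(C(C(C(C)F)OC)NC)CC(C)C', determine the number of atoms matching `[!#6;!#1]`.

3

Check the 16 heavy atoms by environment: 13× C → no; 1× O → match; 1× N → match; 1× F → match.
Summing the matching environments: 1 + 1 + 1 = 3 matching atoms.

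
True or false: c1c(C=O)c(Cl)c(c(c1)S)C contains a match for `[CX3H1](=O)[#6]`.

True

The pattern [CX3H1](=O)[#6] describes an sp2 carbon with one H, double-bonded to O and single-bonded to carbon — an aldehyde.
The molecule carries an aldehyde (-CHO), whose atoms satisfy every constraint of the query, so the pattern matches.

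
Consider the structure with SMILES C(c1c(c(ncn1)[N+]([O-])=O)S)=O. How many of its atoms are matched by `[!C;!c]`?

The query [!C;!c] means: neither aliphatic nor aromatic carbon — same as [!#6].
Check the 12 heavy atoms by environment: 2× n (aromatic) → match; 4× c (aromatic) → no; 1× C → no; 2× O → match; 1× S → match; 1× N (charge +1) → match; 1× O (charge -1) → match.
Summing the matching environments: 2 + 2 + 1 + 1 + 1 = 7 matching atoms.

7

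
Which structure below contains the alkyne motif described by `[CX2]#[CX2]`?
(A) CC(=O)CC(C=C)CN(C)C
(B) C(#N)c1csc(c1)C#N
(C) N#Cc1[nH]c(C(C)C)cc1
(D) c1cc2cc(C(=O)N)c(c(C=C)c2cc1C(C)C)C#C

D

[CX2]#[CX2] describes a carbon-carbon triple bond (an alkyne).
(A) has a vinyl group (-CH=CH2) but the C=C is a double bond; both carbons are CX3, not CX2.
(B) has a nitrile (-C#N) but the triple bond is C#N, not C#C.
(C) has a nitrile (-C#N) but the triple bond is C#N, not C#C.
(D) contains an ethynyl group (-C#CH), which satisfies every atom and bond constraint.
So the answer is (D).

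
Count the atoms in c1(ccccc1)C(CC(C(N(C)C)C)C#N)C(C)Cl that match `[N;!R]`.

The query [N;!R] means: aliphatic nitrogen not in a ring.
Check the 19 heavy atoms by environment: 10× C (acyclic) → no; 2× N (acyclic) → match; 6× c (aromatic, in 6-ring) → no; 1× Cl (acyclic) → no.
That gives 2 matching atoms.

2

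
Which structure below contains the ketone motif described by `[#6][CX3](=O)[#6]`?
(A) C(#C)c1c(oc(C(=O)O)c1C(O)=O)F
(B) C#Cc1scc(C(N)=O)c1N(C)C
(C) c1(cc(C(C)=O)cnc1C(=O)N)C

C

[#6][CX3](=O)[#6] describes a carbonyl carbon (no H) flanked by two carbons (a ketone).
(A) has a carboxylic acid group (-C(=O)OH) but one neighbour of the carbonyl carbon is O, not C.
(B) has a primary amide (-C(=O)NH2) but one neighbour of the carbonyl carbon is N, not C.
(C) contains an acetyl/ketone group (-C(=O)CH3), which satisfies every atom and bond constraint.
So the answer is (C).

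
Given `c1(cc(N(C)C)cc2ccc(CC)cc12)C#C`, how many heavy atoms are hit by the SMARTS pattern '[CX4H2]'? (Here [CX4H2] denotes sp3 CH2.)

Check the 17 heavy atoms by environment: 5× c (aromatic, H0, X3) → no; 5× c (aromatic, H1, X3) → no; 1× N (H0, X3) → no; 3× C (H3, X4) → no; 1× C (H2, X4) → match; 1× C (H0, X2) → no; 1× C (H1, X2) → no.
That gives 1 matching atom.

1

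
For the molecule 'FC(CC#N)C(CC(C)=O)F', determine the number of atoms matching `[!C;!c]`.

4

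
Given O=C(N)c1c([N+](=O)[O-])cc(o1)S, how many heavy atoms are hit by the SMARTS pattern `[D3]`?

The query [D3] means: atom with exactly three heavy-atom neighbours.
Check the 12 heavy atoms by environment: 1× o (aromatic, D2) → no; 3× c (aromatic, D3) → match; 1× c (aromatic, D2) → no; 1× C (D3) → match; 2× O (D1) → no; 1× N (D1) → no; 1× S (D1) → no; 1× N (charge +1, D3) → match; 1× O (charge -1, D1) → no.
Summing the matching environments: 3 + 1 + 1 = 5 matching atoms.

5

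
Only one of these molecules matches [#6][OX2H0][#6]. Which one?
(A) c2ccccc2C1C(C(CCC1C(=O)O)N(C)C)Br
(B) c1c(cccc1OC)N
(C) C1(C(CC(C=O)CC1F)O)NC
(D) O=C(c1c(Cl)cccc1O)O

B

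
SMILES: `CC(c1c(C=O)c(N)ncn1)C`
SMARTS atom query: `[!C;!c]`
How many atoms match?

4

The query [!C;!c] means: neither aliphatic nor aromatic carbon — same as [!#6].
Check the 12 heavy atoms by environment: 2× n (aromatic) → match; 4× c (aromatic) → no; 4× C → no; 1× O → match; 1× N → match.
Summing the matching environments: 2 + 1 + 1 = 4 matching atoms.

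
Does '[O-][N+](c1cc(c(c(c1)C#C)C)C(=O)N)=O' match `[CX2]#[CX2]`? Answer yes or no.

The pattern [CX2]#[CX2] describes a carbon-carbon triple bond — an alkyne.
The molecule carries an ethynyl group (-C#CH), whose atoms satisfy every constraint of the query, so the pattern matches.

Yes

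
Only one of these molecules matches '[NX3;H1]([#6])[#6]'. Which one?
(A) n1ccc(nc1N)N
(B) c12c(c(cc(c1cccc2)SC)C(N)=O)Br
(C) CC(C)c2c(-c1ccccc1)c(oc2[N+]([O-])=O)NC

[NX3;H1]([#6])[#6] describes a trivalent nitrogen with one H, bonded to two carbons (a secondary amine).
(A) has a primary amino group (-NH2) but the nitrogen has H2 and only one carbon neighbour.
(B) has a primary amide (-C(=O)NH2) but the -C(=O)NH2 nitrogen has H2, not H1.
(C) contains an N-methylamino group (-NHCH3), which satisfies every atom and bond constraint.
So the answer is (C).

C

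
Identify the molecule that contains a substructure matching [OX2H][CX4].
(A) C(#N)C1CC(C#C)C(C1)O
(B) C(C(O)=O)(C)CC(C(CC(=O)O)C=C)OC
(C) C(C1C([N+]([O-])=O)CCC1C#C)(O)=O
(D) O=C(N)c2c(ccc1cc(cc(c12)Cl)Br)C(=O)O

[OX2H][CX4] describes a hydroxyl oxygen bound to an sp3 (X4) carbon (an aliphatic alcohol).
(A) contains a hydroxyl group (-OH), which satisfies every atom and bond constraint.
(B) has a carboxylic acid group (-C(=O)OH) but the -OH is on a CX3 carbonyl carbon, not a CX4 carbon.
(C) has a carboxylic acid group (-C(=O)OH) but the -OH is on a CX3 carbonyl carbon, not a CX4 carbon.
(D) has a carboxylic acid group (-C(=O)OH) but the -OH is on a CX3 carbonyl carbon, not a CX4 carbon.
So the answer is (A).

A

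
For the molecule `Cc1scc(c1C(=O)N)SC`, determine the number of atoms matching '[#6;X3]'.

The query [#6;X3] means: any carbon (aromatic or not) with three total connections.
Check the 11 heavy atoms by environment: 1× s (aromatic, X2) → no; 4× c (aromatic, X3) → match; 1× S (X2) → no; 2× C (X4) → no; 1× C (X3) → match; 1× O (X1) → no; 1× N (X3) → no.
Summing the matching environments: 4 + 1 = 5 matching atoms.

5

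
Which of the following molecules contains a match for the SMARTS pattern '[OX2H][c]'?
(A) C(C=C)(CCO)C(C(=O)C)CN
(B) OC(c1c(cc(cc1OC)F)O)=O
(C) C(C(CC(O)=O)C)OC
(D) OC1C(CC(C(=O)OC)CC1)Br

B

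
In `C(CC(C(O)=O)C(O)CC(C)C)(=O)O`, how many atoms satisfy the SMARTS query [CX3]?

2

The query [CX3] means: C with X3: aliphatic carbon with exactly 3 total connections.
Check the 14 heavy atoms by environment: 7× C (X4) → no; 2× C (X3) → match; 2× O (X1) → no; 3× O (X2) → no.
That gives 2 matching atoms.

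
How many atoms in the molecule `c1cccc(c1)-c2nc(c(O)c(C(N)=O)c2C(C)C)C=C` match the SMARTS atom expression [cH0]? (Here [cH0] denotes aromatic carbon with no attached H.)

Check the 21 heavy atoms by environment: 1× n (aromatic, H0) → no; 6× c (aromatic, H0) → match; 2× C (H1) → no; 2× C (H3) → no; 1× C (H2) → no; 1× C (H0) → no; 1× O (H0) → no; 1× N (H2) → no; 1× O (H1) → no; 5× c (aromatic, H1) → no.
That gives 6 matching atoms.

6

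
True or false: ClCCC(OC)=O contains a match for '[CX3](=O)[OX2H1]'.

False

The pattern [CX3](=O)[OX2H1] describes an sp2 carbon double-bonded to O and single-bonded to an -OH oxygen — a carboxylic acid.
The closest candidate here is a methyl-ester group (-C(=O)OCH3), but the singly-bonded O has no H (OX2H0, not OX2H1). No other fragment satisfies the full query, so there is no match.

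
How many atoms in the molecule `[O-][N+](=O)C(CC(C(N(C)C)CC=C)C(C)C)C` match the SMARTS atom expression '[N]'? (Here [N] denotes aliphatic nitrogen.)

The query [N] means: uppercase N matches aliphatic (non-aromatic) nitrogen only.
Check the 17 heavy atoms by environment: 13× C → no; 1× N (charge +1) → match; 1× O (charge -1) → no; 1× O → no; 1× N → match.
Summing the matching environments: 1 + 1 = 2 matching atoms.

2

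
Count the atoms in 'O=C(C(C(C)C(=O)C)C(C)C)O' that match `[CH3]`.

4

The query [CH3] means: aliphatic carbon with exactly three hydrogens.
Check the 12 heavy atoms by environment: 4× C (H3) → match; 3× C (H1) → no; 2× C (H0) → no; 2× O (H0) → no; 1× O (H1) → no.
That gives 4 matching atoms.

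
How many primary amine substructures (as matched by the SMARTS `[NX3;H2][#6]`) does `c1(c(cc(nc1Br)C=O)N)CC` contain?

1

[NX3;H2][#6] is the SMARTS for a primary amine: a trivalent nitrogen with two H attached to carbon.
Exactly one fragment in the molecule meets all constraints, giving 1 match.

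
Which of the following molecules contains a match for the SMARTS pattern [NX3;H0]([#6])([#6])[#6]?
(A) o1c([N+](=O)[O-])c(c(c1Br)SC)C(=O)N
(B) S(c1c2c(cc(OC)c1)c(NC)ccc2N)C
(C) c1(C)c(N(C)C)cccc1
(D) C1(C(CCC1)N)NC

C

[NX3;H0]([#6])([#6])[#6] describes a trivalent nitrogen with no H, bonded to three carbons (a tertiary amine).
(A) has a primary amide (-C(=O)NH2) but the amide nitrogen has H2 and only one carbon neighbour.
(B) has an N-methylamino group (-NHCH3) but the nitrogen still has one H (H1), not H0.
(C) contains a dimethylamino group (-N(CH3)2), which satisfies every atom and bond constraint.
(D) has a primary amino group (-NH2) but the nitrogen has H2, not H0 with three carbons.
So the answer is (C).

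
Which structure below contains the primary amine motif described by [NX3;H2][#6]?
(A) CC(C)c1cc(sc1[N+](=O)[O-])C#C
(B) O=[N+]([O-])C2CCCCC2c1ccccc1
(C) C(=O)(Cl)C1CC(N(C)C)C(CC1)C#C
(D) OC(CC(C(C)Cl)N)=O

D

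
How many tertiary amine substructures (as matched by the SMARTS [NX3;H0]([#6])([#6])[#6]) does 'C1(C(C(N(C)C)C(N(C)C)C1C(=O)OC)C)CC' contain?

2

[NX3;H0]([#6])([#6])[#6] is the SMARTS for a tertiary amine: a trivalent nitrogen with no H, bonded to three carbons.
The molecule carries 2 separate instances of a dimethylamino group (-N(CH3)2) meeting every constraint; each maps to a distinct set of atoms, giving 2 matches.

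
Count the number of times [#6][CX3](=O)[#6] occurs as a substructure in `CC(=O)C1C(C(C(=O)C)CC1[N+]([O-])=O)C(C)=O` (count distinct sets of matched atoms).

3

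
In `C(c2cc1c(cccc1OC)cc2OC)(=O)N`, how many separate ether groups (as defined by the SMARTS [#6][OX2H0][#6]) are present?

[#6][OX2H0][#6] is the SMARTS for an ether: an aliphatic oxygen bridging two carbons with no H on the oxygen.
The molecule carries 2 separate instances of a methoxy ether (-OCH3) meeting every constraint; each maps to a distinct set of atoms, giving 2 matches.

2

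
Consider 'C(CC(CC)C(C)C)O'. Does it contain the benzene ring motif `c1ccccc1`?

The pattern c1ccccc1 describes six aromatic carbons in a ring — a benzene ring.
The closest candidate here is a methyl group (-CH3), but no six-membered all-carbon aromatic ring is present. No other fragment satisfies the full query, so there is no match.

No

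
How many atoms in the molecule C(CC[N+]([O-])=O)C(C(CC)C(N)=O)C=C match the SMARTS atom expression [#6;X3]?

3

Check the 15 heavy atoms by environment: 7× C (X4) → no; 3× C (X3) → match; 2× O (X1) → no; 1× N (X3) → no; 1× N (charge +1, X3) → no; 1× O (charge -1, X1) → no.
That gives 3 matching atoms.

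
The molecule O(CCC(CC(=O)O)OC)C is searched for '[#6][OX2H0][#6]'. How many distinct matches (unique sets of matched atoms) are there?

[#6][OX2H0][#6] is the SMARTS for an ether: an aliphatic oxygen bridging two carbons with no H on the oxygen.
The molecule carries 2 separate instances of a methoxy ether (-OCH3) meeting every constraint; each maps to a distinct set of atoms, giving 2 matches.

2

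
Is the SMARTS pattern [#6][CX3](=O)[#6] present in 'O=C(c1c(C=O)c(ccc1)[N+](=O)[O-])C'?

The pattern [#6][CX3](=O)[#6] describes a carbonyl carbon (no H) flanked by two carbons — a ketone.
The molecule carries an acetyl/ketone group (-C(=O)CH3), whose atoms satisfy every constraint of the query, so the pattern matches.

Yes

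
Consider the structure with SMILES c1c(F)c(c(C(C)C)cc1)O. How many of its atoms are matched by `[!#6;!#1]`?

2

The query [!#6;!#1] means: not carbon and not hydrogen — any heteroatom.
Check the 11 heavy atoms by environment: 6× c (aromatic) → no; 1× O → match; 3× C → no; 1× F → match.
Summing the matching environments: 1 + 1 = 2 matching atoms.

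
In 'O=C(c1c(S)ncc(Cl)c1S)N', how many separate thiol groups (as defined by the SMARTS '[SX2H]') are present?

[SX2H] is the SMARTS for a thiol: an aliphatic sulfur with two connections, one being H.
The molecule carries 2 separate instances of a thiol (-SH) meeting every constraint; each maps to a distinct set of atoms, giving 2 matches.

2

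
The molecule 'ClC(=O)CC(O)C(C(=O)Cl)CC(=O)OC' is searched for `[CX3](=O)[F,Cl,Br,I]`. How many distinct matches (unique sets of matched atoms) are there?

2

[CX3](=O)[F,Cl,Br,I] is the SMARTS for an acyl halide: a carbonyl carbon bonded to a halogen.
The molecule carries 2 separate instances of an acyl chloride (-C(=O)Cl) meeting every constraint; each maps to a distinct set of atoms, giving 2 matches.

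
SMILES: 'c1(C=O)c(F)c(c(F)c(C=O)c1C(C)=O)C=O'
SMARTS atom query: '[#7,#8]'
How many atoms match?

4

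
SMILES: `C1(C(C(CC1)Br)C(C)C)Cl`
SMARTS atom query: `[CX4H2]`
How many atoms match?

2

Check the 10 heavy atoms by environment: 4× C (H1, X4) → no; 2× C (H2, X4) → match; 1× Cl (H0, X1) → no; 2× C (H3, X4) → no; 1× Br (H0, X1) → no.
That gives 2 matching atoms.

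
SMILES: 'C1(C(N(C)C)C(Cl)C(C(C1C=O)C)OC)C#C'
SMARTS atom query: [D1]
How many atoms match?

The query [D1] means: atom with exactly one heavy-atom neighbour (degree 1).
Check the 17 heavy atoms by environment: 6× C (D3) → no; 1× N (D3) → no; 5× C (D1) → match; 2× C (D2) → no; 1× Cl (D1) → match; 1× O (D1) → match; 1× O (D2) → no.
Summing the matching environments: 5 + 1 + 1 = 7 matching atoms.

7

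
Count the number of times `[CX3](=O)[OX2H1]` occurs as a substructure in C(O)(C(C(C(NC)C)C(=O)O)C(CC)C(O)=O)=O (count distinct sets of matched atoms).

3

[CX3](=O)[OX2H1] is the SMARTS for a carboxylic acid: an sp2 carbon double-bonded to O and single-bonded to an -OH oxygen.
The molecule carries 3 separate instances of a carboxylic acid group (-C(=O)OH) meeting every constraint; each maps to a distinct set of atoms, giving 3 matches.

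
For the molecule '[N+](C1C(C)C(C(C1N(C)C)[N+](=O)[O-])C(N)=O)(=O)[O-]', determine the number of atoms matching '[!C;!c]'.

Check the 18 heavy atoms by environment: 9× C → no; 2× N → match; 3× O → match; 2× N (charge +1) → match; 2× O (charge -1) → match.
Summing the matching environments: 2 + 3 + 2 + 2 = 9 matching atoms.

9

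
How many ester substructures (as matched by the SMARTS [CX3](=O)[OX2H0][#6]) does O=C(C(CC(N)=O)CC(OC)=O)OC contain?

[CX3](=O)[OX2H0][#6] is the SMARTS for an ester: a carbonyl carbon bonded to an oxygen that is itself bonded to carbon (no H on that O).
The molecule carries 2 separate instances of a methyl-ester group (-C(=O)OCH3) meeting every constraint; each maps to a distinct set of atoms, giving 2 matches.

2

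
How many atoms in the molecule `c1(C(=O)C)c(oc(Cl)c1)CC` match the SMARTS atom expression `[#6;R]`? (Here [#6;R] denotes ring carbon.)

The query [#6;R] means: carbon that is part of a ring.
Check the 11 heavy atoms by environment: 1× o (aromatic, in 5-ring) → no; 4× c (aromatic, in 5-ring) → match; 4× C (acyclic) → no; 1× Cl (acyclic) → no; 1× O (acyclic) → no.
That gives 4 matching atoms.

4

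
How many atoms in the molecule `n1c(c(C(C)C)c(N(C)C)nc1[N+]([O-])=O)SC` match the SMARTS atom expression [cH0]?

4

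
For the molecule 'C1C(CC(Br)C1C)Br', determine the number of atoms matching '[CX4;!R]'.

Check the 8 heavy atoms by environment: 5× C (X4, in 5-ring) → no; 1× C (X4, acyclic) → match; 2× Br (X1, acyclic) → no.
That gives 1 matching atom.

1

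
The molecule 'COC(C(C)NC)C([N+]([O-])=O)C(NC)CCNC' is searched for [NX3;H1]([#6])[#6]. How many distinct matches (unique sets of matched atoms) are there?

3

[NX3;H1]([#6])[#6] is the SMARTS for a secondary amine: a trivalent nitrogen with one H, bonded to two carbons.
The molecule carries 3 separate instances of an N-methylamino group (-NHCH3) meeting every constraint; each maps to a distinct set of atoms, giving 3 matches.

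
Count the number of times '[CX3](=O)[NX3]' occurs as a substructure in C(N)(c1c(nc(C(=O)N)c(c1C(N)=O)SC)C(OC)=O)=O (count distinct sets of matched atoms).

[CX3](=O)[NX3] is the SMARTS for an amide: a carbonyl carbon bonded to a trivalent nitrogen.
The molecule carries 3 separate instances of a primary amide (-C(=O)NH2) meeting every constraint; each maps to a distinct set of atoms, giving 3 matches.

3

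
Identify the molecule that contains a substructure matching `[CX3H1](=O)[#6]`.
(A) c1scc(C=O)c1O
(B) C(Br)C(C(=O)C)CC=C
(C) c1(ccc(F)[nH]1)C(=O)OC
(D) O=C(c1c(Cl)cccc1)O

A

[CX3H1](=O)[#6] describes an sp2 carbon with one H, double-bonded to O and single-bonded to carbon (an aldehyde).
(A) contains an aldehyde (-CHO), which satisfies every atom and bond constraint.
(B) has an acetyl/ketone group (-C(=O)CH3) but the carbonyl carbon has H0 (two carbon neighbours), not H1.
(C) has a methyl-ester group (-C(=O)OCH3) but the carbonyl carbon has H0, not H1.
(D) has a carboxylic acid group (-C(=O)OH) but the carbonyl carbon has H0 and is bonded to O, not H1.
So the answer is (A).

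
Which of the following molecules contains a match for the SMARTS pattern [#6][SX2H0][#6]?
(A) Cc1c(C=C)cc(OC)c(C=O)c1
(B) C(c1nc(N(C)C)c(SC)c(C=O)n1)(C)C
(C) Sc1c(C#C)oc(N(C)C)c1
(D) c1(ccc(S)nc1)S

[#6][SX2H0][#6] describes an aliphatic sulfur bridging two carbons with no H on the sulfur (a thioether).
(A) has a methoxy ether (-OCH3) but the bridging atom is O, not S.
(B) contains a methylthio ether (-SCH3), which satisfies every atom and bond constraint.
(C) has a thiol (-SH) but the sulfur has H1, not H0 bridging two carbons.
(D) has a thiol (-SH) but the sulfur has H1, not H0 bridging two carbons.
So the answer is (B).

B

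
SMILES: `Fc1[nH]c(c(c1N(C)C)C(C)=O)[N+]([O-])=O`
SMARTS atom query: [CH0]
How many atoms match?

1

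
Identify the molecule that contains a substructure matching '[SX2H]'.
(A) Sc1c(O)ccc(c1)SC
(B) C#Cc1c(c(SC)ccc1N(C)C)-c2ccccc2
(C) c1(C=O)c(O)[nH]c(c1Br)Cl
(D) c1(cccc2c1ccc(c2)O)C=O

A

[SX2H] describes an aliphatic sulfur with two connections, one being H (a thiol).
(A) contains a thiol (-SH), which satisfies every atom and bond constraint.
(B) has a methylthio ether (-SCH3) but the sulfur has H0 (bonded to two carbons), not H1.
(C) has a hydroxyl group (-OH) but it is an -OH, not an -SH.
(D) has a hydroxyl group (-OH) but it is an -OH, not an -SH.
So the answer is (A).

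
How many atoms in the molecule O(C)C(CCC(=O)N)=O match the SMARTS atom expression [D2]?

3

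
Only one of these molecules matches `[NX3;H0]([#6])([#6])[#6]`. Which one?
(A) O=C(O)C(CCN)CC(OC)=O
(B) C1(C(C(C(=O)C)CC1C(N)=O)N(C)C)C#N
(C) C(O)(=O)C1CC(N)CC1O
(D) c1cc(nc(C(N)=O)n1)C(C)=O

[NX3;H0]([#6])([#6])[#6] describes a trivalent nitrogen with no H, bonded to three carbons (a tertiary amine).
(A) has a primary amino group (-NH2) but the nitrogen has H2, not H0 with three carbons.
(B) contains a dimethylamino group (-N(CH3)2), which satisfies every atom and bond constraint.
(C) has a primary amino group (-NH2) but the nitrogen has H2, not H0 with three carbons.
(D) has a primary amide (-C(=O)NH2) but the amide nitrogen has H2 and only one carbon neighbour.
So the answer is (B).

B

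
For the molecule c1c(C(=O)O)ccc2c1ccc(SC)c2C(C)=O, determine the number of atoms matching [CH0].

2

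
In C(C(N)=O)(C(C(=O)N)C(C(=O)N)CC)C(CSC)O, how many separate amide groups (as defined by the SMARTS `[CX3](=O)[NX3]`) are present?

[CX3](=O)[NX3] is the SMARTS for an amide: a carbonyl carbon bonded to a trivalent nitrogen.
The molecule carries 3 separate instances of a primary amide (-C(=O)NH2) meeting every constraint; each maps to a distinct set of atoms, giving 3 matches.

3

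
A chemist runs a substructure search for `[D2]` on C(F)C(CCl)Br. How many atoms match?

2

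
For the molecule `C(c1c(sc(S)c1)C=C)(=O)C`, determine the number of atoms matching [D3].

The query [D3] means: atom with exactly three heavy-atom neighbours.
Check the 11 heavy atoms by environment: 1× s (aromatic, D2) → no; 3× c (aromatic, D3) → match; 1× c (aromatic, D2) → no; 1× S (D1) → no; 1× C (D2) → no; 2× C (D1) → no; 1× C (D3) → match; 1× O (D1) → no.
Summing the matching environments: 3 + 1 = 4 matching atoms.

4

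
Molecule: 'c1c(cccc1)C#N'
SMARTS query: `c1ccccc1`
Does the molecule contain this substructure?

The pattern c1ccccc1 describes six aromatic carbons in a ring — a benzene ring.
The required atom environment is present in the molecule, so the pattern matches.

Yes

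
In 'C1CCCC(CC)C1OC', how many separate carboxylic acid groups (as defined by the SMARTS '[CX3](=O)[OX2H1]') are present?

[CX3](=O)[OX2H1] is the SMARTS for a carboxylic acid: an sp2 carbon double-bonded to O and single-bonded to an -OH oxygen.
No fragment in the molecule satisfies every constraint, giving 0 matches.

0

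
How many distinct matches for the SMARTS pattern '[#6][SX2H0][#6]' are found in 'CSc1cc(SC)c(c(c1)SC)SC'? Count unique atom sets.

4

[#6][SX2H0][#6] is the SMARTS for a thioether: an aliphatic sulfur bridging two carbons with no H on the sulfur.
The molecule carries 4 separate instances of a methylthio ether (-SCH3) meeting every constraint; each maps to a distinct set of atoms, giving 4 matches.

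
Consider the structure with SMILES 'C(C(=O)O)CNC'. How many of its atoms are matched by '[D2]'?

3

The query [D2] means: atom with exactly two heavy-atom neighbours.
Check the 7 heavy atoms by environment: 2× C (D2) → match; 1× N (D2) → match; 1× C (D1) → no; 1× C (D3) → no; 2× O (D1) → no.
Summing the matching environments: 2 + 1 = 3 matching atoms.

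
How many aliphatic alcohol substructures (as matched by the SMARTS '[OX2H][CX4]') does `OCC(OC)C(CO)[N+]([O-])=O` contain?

2

[OX2H][CX4] is the SMARTS for an aliphatic alcohol: a hydroxyl oxygen bound to an sp3 (X4) carbon.
The molecule carries 2 separate instances of a hydroxyl group (-OH) meeting every constraint; each maps to a distinct set of atoms, giving 2 matches.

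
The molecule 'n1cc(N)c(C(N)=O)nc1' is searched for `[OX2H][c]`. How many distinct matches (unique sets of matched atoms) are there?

0

[OX2H][c] is the SMARTS for a phenol: a hydroxyl oxygen attached to an aromatic carbon.
No fragment in the molecule satisfies every constraint, giving 0 matches.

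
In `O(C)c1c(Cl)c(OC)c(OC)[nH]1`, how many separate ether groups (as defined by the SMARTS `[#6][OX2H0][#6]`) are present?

[#6][OX2H0][#6] is the SMARTS for an ether: an aliphatic oxygen bridging two carbons with no H on the oxygen.
The molecule carries 3 separate instances of a methoxy ether (-OCH3) meeting every constraint; each maps to a distinct set of atoms, giving 3 matches.

3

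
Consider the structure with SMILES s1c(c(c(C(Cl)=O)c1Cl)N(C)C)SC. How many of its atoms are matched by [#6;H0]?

5

The query [#6;H0] means: any carbon with no attached hydrogen.
Check the 14 heavy atoms by environment: 1× s (aromatic, H0) → no; 4× c (aromatic, H0) → match; 1× S (H0) → no; 3× C (H3) → no; 1× C (H0) → match; 1× O (H0) → no; 2× Cl (H0) → no; 1× N (H0) → no.
Summing the matching environments: 4 + 1 = 5 matching atoms.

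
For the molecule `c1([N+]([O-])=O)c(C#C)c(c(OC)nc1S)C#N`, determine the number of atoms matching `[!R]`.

10

Check the 16 heavy atoms by environment: 1× n (aromatic, in 6-ring) → no; 5× c (aromatic, in 6-ring) → no; 2× O (acyclic) → match; 4× C (acyclic) → match; 1× N (charge +1, acyclic) → match; 1× O (charge -1, acyclic) → match; 1× N (acyclic) → match; 1× S (acyclic) → match.
Summing the matching environments: 2 + 4 + 1 + 1 + 1 + 1 = 10 matching atoms.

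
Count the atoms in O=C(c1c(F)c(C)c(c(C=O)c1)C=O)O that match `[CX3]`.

3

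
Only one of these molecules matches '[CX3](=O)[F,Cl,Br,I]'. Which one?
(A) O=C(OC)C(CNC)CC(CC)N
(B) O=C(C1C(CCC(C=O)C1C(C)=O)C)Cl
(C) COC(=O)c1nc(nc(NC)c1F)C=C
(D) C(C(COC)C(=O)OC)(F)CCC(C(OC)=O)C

[CX3](=O)[F,Cl,Br,I] describes a carbonyl carbon bonded to a halogen (an acyl halide).
(A) has a methyl-ester group (-C(=O)OCH3) but the carbonyl is bonded to -O-C, not to a halogen.
(B) contains an acyl chloride (-C(=O)Cl), which satisfies every atom and bond constraint.
(C) has a methyl-ester group (-C(=O)OCH3) but the carbonyl is bonded to -O-C, not to a halogen.
(D) has a methyl-ester group (-C(=O)OCH3) but the carbonyl is bonded to -O-C, not to a halogen.
So the answer is (B).

B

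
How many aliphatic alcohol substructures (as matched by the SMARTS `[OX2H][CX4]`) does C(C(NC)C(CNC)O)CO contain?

[OX2H][CX4] is the SMARTS for an aliphatic alcohol: a hydroxyl oxygen bound to an sp3 (X4) carbon.
The molecule carries 2 separate instances of a hydroxyl group (-OH) meeting every constraint; each maps to a distinct set of atoms, giving 2 matches.

2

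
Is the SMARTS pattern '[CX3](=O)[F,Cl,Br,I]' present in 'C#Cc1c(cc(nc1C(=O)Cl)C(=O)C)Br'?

The pattern [CX3](=O)[F,Cl,Br,I] describes a carbonyl carbon bonded to a halogen — an acyl halide.
The molecule carries an acyl chloride (-C(=O)Cl), whose atoms satisfy every constraint of the query, so the pattern matches.

Yes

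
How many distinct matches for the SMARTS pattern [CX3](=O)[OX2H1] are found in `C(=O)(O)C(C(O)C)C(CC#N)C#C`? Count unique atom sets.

1

[CX3](=O)[OX2H1] is the SMARTS for a carboxylic acid: an sp2 carbon double-bonded to O and single-bonded to an -OH oxygen.
Exactly one fragment in the molecule meets all constraints, giving 1 match.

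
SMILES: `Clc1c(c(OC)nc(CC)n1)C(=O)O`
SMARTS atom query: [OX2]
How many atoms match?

2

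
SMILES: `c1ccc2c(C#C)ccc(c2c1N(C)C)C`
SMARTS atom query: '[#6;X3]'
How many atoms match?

10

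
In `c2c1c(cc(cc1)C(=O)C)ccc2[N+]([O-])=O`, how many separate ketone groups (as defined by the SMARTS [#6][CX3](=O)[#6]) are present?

1

[#6][CX3](=O)[#6] is the SMARTS for a ketone: a carbonyl carbon (no H) flanked by two carbons.
Exactly one fragment in the molecule meets all constraints, giving 1 match.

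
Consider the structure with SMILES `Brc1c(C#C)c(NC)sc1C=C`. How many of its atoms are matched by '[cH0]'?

4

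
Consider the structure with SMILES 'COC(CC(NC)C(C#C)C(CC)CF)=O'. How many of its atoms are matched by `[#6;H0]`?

2

The query [#6;H0] means: any carbon with no attached hydrogen.
Check the 16 heavy atoms by environment: 3× C (H2) → no; 4× C (H1) → no; 1× N (H1) → no; 3× C (H3) → no; 1× F (H0) → no; 2× C (H0) → match; 2× O (H0) → no.
That gives 2 matching atoms.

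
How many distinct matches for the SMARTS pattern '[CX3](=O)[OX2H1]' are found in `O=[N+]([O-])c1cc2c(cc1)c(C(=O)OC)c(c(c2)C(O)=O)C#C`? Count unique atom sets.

[CX3](=O)[OX2H1] is the SMARTS for a carboxylic acid: an sp2 carbon double-bonded to O and single-bonded to an -OH oxygen.
Exactly one fragment in the molecule meets all constraints, giving 1 match.

1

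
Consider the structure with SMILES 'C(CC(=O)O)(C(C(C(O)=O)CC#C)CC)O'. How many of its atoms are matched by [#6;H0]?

Check the 16 heavy atoms by environment: 3× C (H2) → no; 4× C (H1) → no; 3× C (H0) → match; 2× O (H0) → no; 3× O (H1) → no; 1× C (H3) → no.
That gives 3 matching atoms.

3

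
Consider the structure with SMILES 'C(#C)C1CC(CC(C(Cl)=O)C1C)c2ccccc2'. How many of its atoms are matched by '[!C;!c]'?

The query [!C;!c] means: neither aliphatic nor aromatic carbon — same as [!#6].
Check the 18 heavy atoms by environment: 10× C → no; 6× c (aromatic) → no; 1× O → match; 1× Cl → match.
Summing the matching environments: 1 + 1 = 2 matching atoms.

2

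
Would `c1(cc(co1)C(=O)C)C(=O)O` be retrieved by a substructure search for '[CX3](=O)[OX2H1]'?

Yes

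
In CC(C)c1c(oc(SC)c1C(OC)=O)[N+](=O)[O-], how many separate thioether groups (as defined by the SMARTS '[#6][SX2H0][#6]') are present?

1

[#6][SX2H0][#6] is the SMARTS for a thioether: an aliphatic sulfur bridging two carbons with no H on the sulfur.
Exactly one fragment in the molecule meets all constraints, giving 1 match.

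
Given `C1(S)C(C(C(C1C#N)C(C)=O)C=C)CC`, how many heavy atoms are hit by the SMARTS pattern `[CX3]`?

Check the 15 heavy atoms by environment: 8× C (X4) → no; 3× C (X3) → match; 1× O (X1) → no; 1× C (X2) → no; 1× N (X1) → no; 1× S (X2) → no.
That gives 3 matching atoms.

3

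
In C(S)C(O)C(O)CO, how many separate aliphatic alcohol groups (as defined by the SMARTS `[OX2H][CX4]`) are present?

3

[OX2H][CX4] is the SMARTS for an aliphatic alcohol: a hydroxyl oxygen bound to an sp3 (X4) carbon.
The molecule carries 3 separate instances of a hydroxyl group (-OH) meeting every constraint; each maps to a distinct set of atoms, giving 3 matches.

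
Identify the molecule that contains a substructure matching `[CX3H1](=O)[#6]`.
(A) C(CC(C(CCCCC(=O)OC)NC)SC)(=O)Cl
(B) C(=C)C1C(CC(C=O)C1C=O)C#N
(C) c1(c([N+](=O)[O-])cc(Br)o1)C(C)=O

[CX3H1](=O)[#6] describes an sp2 carbon with one H, double-bonded to O and single-bonded to carbon (an aldehyde).
(A) has a methyl-ester group (-C(=O)OCH3) but the carbonyl carbon has H0, not H1.
(B) contains an aldehyde (-CHO), which satisfies every atom and bond constraint.
(C) has an acetyl/ketone group (-C(=O)CH3) but the carbonyl carbon has H0 (two carbon neighbours), not H1.
So the answer is (B).

B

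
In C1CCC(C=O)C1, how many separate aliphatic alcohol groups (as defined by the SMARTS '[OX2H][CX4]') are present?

[OX2H][CX4] is the SMARTS for an aliphatic alcohol: a hydroxyl oxygen bound to an sp3 (X4) carbon.
No fragment in the molecule satisfies every constraint, giving 0 matches.

0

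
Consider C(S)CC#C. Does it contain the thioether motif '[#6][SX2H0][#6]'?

No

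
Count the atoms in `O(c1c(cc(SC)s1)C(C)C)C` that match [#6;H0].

3

The query [#6;H0] means: any carbon with no attached hydrogen.
Check the 12 heavy atoms by environment: 1× s (aromatic, H0) → no; 3× c (aromatic, H0) → match; 1× c (aromatic, H1) → no; 1× S (H0) → no; 4× C (H3) → no; 1× O (H0) → no; 1× C (H1) → no.
That gives 3 matching atoms.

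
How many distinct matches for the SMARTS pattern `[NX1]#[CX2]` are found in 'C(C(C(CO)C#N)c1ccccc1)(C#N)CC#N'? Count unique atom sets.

3

[NX1]#[CX2] is the SMARTS for a nitrile: a nitrogen triple-bonded to a two-connected carbon.
The molecule carries 3 separate instances of a nitrile (-C#N) meeting every constraint; each maps to a distinct set of atoms, giving 3 matches.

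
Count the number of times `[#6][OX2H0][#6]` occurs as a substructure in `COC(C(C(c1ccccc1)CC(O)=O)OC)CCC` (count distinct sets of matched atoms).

2

[#6][OX2H0][#6] is the SMARTS for an ether: an aliphatic oxygen bridging two carbons with no H on the oxygen.
The molecule carries 2 separate instances of a methoxy ether (-OCH3) meeting every constraint; each maps to a distinct set of atoms, giving 2 matches.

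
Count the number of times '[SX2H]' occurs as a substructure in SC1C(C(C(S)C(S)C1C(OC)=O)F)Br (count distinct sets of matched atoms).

3

[SX2H] is the SMARTS for a thiol: an aliphatic sulfur with two connections, one being H.
The molecule carries 3 separate instances of a thiol (-SH) meeting every constraint; each maps to a distinct set of atoms, giving 3 matches.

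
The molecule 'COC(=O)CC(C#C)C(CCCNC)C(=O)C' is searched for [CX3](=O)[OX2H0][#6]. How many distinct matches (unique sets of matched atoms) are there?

1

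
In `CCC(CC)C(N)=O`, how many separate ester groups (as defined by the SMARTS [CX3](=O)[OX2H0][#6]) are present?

[CX3](=O)[OX2H0][#6] is the SMARTS for an ester: a carbonyl carbon bonded to an oxygen that is itself bonded to carbon (no H on that O).
The molecule has a primary amide (-C(=O)NH2), but the carbonyl is bonded to N, not to an O-C linkage; nothing else fits, so there are 0 matches.

0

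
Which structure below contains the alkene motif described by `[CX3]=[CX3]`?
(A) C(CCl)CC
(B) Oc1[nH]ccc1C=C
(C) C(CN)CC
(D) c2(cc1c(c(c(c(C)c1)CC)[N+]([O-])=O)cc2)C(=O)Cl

[CX3]=[CX3] describes a non-aromatic C=C double bond between two sp2 carbons (an alkene).
(A) has an ethyl group (-CH2CH3) but its C-C bond is a single bond between CX4 carbons, not CX3=CX3.
(B) contains a vinyl group (-CH=CH2), which satisfies every atom and bond constraint.
(C) has an ethyl group (-CH2CH3) but its C-C bond is a single bond between CX4 carbons, not CX3=CX3.
(D) has an ethyl group (-CH2CH3) but its C-C bond is a single bond between CX4 carbons, not CX3=CX3.
So the answer is (B).

B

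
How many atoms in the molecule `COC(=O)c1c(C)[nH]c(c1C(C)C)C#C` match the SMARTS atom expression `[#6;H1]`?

Check the 15 heavy atoms by environment: 1× n (aromatic, H1) → no; 4× c (aromatic, H0) → no; 2× C (H0) → no; 2× C (H1) → match; 4× C (H3) → no; 2× O (H0) → no.
That gives 2 matching atoms.

2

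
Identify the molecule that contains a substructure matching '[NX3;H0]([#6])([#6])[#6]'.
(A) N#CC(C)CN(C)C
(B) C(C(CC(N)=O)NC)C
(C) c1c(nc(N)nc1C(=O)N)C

A

[NX3;H0]([#6])([#6])[#6] describes a trivalent nitrogen with no H, bonded to three carbons (a tertiary amine).
(A) contains a dimethylamino group (-N(CH3)2), which satisfies every atom and bond constraint.
(B) has a primary amide (-C(=O)NH2) but the amide nitrogen has H2 and only one carbon neighbour.
(C) has a primary amino group (-NH2) but the nitrogen has H2, not H0 with three carbons.
So the answer is (A).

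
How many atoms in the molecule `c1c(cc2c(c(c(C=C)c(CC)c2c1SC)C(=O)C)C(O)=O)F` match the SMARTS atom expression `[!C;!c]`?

The query [!C;!c] means: neither aliphatic nor aromatic carbon — same as [!#6].
Check the 23 heavy atoms by environment: 10× c (aromatic) → no; 8× C → no; 3× O → match; 1× F → match; 1× S → match.
Summing the matching environments: 3 + 1 + 1 = 5 matching atoms.

5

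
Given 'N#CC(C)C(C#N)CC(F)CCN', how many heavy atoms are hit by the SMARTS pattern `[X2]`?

2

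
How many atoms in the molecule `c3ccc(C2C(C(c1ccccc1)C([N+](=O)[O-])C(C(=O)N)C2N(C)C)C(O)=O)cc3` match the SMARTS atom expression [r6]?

18

The query [r6] means: r6 matches atoms in a six-membered ring.
Check the 30 heavy atoms by environment: 6× C (in 6-ring) → match; 4× C (acyclic) → no; 4× O (acyclic) → no; 2× N (acyclic) → no; 12× c (aromatic, in 6-ring) → match; 1× N (charge +1, acyclic) → no; 1× O (charge -1, acyclic) → no.
Summing the matching environments: 6 + 12 = 18 matching atoms.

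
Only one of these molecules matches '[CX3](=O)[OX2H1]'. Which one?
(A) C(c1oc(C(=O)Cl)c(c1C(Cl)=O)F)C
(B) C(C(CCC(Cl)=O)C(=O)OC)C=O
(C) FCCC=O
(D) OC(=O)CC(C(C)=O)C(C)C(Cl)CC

[CX3](=O)[OX2H1] describes an sp2 carbon double-bonded to O and single-bonded to an -OH oxygen (a carboxylic acid).
(A) has an acyl chloride (-C(=O)Cl) but the carbonyl is bonded to Cl, not to an -OH oxygen.
(B) has an aldehyde (-CHO) but there is no singly-bonded oxygen on the carbonyl carbon.
(C) has an aldehyde (-CHO) but there is no singly-bonded oxygen on the carbonyl carbon.
(D) contains a carboxylic acid group (-C(=O)OH), which satisfies every atom and bond constraint.
So the answer is (D).

D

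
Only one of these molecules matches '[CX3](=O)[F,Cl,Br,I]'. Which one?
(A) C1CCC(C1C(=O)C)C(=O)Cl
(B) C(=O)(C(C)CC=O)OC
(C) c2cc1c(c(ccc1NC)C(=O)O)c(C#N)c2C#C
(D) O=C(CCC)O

[CX3](=O)[F,Cl,Br,I] describes a carbonyl carbon bonded to a halogen (an acyl halide).
(A) contains an acyl chloride (-C(=O)Cl), which satisfies every atom and bond constraint.
(B) has a methyl-ester group (-C(=O)OCH3) but the carbonyl is bonded to -O-C, not to a halogen.
(C) has a carboxylic acid group (-C(=O)OH) but the carbonyl is bonded to -OH, not to a halogen.
(D) has a carboxylic acid group (-C(=O)OH) but the carbonyl is bonded to -OH, not to a halogen.
So the answer is (A).

A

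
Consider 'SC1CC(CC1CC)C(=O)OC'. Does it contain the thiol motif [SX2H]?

Yes

The pattern [SX2H] describes an aliphatic sulfur with two connections, one being H — a thiol.
The molecule carries a thiol (-SH), whose atoms satisfy every constraint of the query, so the pattern matches.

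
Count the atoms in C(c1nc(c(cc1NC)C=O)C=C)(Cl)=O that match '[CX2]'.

0

Check the 15 heavy atoms by environment: 1× n (aromatic, X2) → no; 5× c (aromatic, X3) → no; 1× N (X3) → no; 1× C (X4) → no; 4× C (X3) → no; 2× O (X1) → no; 1× Cl (X1) → no.
No environment satisfies the query, so 0 matching atoms.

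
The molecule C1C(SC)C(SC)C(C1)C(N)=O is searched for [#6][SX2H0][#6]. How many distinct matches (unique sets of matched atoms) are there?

2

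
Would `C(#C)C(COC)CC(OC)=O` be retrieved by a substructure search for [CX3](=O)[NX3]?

No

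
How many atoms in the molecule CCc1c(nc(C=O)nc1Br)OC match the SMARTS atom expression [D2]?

The query [D2] means: atom with exactly two heavy-atom neighbours.
Check the 13 heavy atoms by environment: 2× n (aromatic, D2) → match; 4× c (aromatic, D3) → no; 1× O (D2) → match; 2× C (D1) → no; 2× C (D2) → match; 1× Br (D1) → no; 1× O (D1) → no.
Summing the matching environments: 2 + 1 + 2 = 5 matching atoms.

5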